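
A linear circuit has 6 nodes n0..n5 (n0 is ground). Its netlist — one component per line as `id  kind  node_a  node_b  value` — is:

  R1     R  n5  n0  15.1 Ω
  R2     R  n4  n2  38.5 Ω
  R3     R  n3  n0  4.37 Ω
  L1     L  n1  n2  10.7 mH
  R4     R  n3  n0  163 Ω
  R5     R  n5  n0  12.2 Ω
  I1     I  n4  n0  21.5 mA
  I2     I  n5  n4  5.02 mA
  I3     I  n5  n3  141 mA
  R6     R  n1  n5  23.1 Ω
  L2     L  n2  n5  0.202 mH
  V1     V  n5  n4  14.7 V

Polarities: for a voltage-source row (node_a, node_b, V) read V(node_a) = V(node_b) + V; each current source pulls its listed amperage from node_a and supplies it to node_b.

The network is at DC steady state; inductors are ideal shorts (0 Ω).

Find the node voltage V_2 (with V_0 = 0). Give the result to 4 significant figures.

MNA unknowns: 5 node voltages V₁..V_5 plus 3 source currents (L1, L2, V1)
R1: Y=0.06623 on G[5,0]
R2: Y=0.02597 on G[4,2]
R3: Y=0.2288 on G[3,0]
L1: row V1−V2=0, i_L1 at 1,2
R4: Y=0.006135 on G[3,0]
R5: Y=0.08197 on G[5,0]
I1: z[4]−=0.0215, z[0]+=0.0215
I2: z[5]−=0.00502, z[4]+=0.00502
I3: z[5]−=0.141, z[3]+=0.141
R6: Y=0.04329 on G[1,5]
L2: row V2−V5=0, i_L2 at 2,5
V1: row V5−V4=14.7, i_V1 at 5,4
solve → V1=-1.097, V2=-1.097, V3=0.6001, V4=-15.80, V5=-1.097
aux → i_L1=0.000, i_L2=-0.3818, i_V1=-0.3653

-1.097 V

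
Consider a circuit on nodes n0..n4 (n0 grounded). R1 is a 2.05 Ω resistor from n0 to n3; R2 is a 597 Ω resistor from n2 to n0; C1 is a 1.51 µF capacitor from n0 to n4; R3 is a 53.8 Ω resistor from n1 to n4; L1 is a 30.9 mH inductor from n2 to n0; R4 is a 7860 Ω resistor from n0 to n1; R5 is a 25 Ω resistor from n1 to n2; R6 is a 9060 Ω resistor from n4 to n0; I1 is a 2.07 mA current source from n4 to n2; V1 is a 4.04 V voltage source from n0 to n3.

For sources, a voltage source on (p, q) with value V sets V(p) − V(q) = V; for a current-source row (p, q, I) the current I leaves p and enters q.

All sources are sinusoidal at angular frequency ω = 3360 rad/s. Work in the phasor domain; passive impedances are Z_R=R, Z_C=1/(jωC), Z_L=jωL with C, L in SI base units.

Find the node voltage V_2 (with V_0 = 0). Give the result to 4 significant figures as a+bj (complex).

MNA unknowns: 4 node voltages V₁..V_4 plus 1 source current (V1)
R1: Y=0.4878+0.000j on G[0,3]
R2: Y=0.001675+0.000j on G[2,0]
C1: Y=0.000+0.005074j on G[0,4]
R3: Y=0.01859+0.000j on G[1,4]
L1: Y=0.000-0.009632j on G[2,0]
R4: Y=0.0001272+0.000j on G[0,1]
R5: Y=0.04000+0.000j on G[1,2]
R6: Y=0.0001104+0.000j on G[4,0]
I1: z[4]−=0.00207, z[2]+=0.00207
V1: row V0−V3=4.04, i_V1 at 0,3
solve → V1=-0.09433+0.1190j, V2=-0.06386+0.09945j, V3=-4.040+0.000j, V4=-0.1606+0.1619j
aux → i_V1=-1.971+0.000j

-0.06386+0.09945j V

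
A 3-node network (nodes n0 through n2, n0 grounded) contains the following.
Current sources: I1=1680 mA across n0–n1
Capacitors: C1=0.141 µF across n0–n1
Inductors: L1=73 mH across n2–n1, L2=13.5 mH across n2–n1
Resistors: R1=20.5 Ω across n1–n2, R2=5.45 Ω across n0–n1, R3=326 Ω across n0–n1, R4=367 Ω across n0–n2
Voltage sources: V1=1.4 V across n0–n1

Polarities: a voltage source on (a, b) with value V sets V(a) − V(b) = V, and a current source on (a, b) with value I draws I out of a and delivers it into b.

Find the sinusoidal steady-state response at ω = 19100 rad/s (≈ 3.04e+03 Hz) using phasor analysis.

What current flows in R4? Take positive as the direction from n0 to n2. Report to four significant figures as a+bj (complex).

0.003614-1.786e-05j A

MNA unknowns: 2 node voltages V₁..V_2 plus 1 source current (V1)
I1: z[0]−=1.68, z[1]+=1.68
C1: Y=0.000+0.002693j on G[0,1]
L1: Y=0.000-0.0007172j on G[2,1]
R1: Y=0.04878+0.000j on G[1,2]
R2: Y=0.1835+0.000j on G[0,1]
R3: Y=0.003067+0.000j on G[0,1]
R4: Y=0.002725+0.000j on G[0,2]
L2: Y=0.000-0.003878j on G[2,1]
V1: row V0−V1=1.4, i_V1 at 0,1
solve → V1=-1.400+0.000j, V2=-1.327+0.006556j
aux → i_V1=-1.945-0.003752j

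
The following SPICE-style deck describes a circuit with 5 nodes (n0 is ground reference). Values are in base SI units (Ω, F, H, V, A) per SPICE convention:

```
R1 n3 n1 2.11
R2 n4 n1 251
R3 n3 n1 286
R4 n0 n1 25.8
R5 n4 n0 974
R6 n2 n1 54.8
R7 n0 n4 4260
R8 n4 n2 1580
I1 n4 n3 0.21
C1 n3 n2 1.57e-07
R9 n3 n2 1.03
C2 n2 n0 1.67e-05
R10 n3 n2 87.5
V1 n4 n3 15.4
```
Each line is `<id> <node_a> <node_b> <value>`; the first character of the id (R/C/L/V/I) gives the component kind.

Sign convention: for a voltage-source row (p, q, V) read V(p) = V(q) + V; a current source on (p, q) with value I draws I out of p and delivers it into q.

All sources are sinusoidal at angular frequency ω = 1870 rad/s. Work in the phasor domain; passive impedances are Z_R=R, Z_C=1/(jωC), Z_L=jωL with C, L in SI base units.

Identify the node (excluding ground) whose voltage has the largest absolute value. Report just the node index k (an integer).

4

MNA unknowns: 4 node voltages V₁..V_4 plus 1 source current (V1)
R1: Y=0.4739+0.000j on G[3,1]
R2: Y=0.003984+0.000j on G[4,1]
R3: Y=0.003497+0.000j on G[3,1]
R4: Y=0.03876+0.000j on G[0,1]
R5: Y=0.001027+0.000j on G[4,0]
R6: Y=0.01825+0.000j on G[2,1]
R7: Y=0.0002347+0.000j on G[0,4]
R8: Y=0.0006329+0.000j on G[4,2]
I1: z[4]−=0.21, z[3]+=0.21
C1: Y=0.000+0.0002936j on G[3,2]
R9: Y=0.9709+0.000j on G[3,2]
C2: Y=0.000+0.03123j on G[2,0]
R10: Y=0.01143+0.000j on G[3,2]
V1: row V4−V3=15.4, i_V1 at 4,3
solve → V1=-0.2383+0.2789j, V2=-0.3583+0.3110j, V3=-0.3804+0.3002j, V4=15.02+0.3002j
aux → i_V1=-0.2995-0.0004565j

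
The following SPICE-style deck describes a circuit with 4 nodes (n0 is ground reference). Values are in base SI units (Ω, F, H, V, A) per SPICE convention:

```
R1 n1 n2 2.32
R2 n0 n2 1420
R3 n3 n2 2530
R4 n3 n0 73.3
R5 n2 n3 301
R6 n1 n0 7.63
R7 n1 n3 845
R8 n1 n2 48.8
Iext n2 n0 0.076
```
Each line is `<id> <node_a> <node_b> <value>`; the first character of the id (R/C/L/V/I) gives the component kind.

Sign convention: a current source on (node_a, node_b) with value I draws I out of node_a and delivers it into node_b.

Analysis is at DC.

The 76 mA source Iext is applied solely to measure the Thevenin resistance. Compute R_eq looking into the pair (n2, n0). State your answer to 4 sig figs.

Apply KCL at each of the 3 non-ground nodes and solve the resulting linear system.
Node n1: branches {R1, R6, R7, R8} → V_1 = -0.5573
Node n2: branches {R1, R2, R3, R5, R8, Iext} → V_2 = -0.7200
Node n3: branches {R3, R4, R5, R7} → V_3 = -0.1799

R_eq = 9.474 Ω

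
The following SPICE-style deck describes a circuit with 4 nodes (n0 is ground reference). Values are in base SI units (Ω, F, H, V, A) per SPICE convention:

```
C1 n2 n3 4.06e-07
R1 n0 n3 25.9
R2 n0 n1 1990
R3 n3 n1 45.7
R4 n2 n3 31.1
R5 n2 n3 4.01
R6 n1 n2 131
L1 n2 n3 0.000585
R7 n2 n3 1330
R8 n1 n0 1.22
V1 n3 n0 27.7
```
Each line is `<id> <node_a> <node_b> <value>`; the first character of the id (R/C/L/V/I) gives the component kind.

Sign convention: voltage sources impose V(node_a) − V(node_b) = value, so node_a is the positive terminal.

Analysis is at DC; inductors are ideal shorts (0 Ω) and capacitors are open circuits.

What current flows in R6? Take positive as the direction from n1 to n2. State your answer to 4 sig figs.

-0.2041 A

MNA unknowns: 3 node voltages V₁..V_3 plus 2 source currents (L1, V1)
C1: Y=0.000 on G[2,3]
R1: Y=0.03861 on G[0,3]
R2: Y=0.0005025 on G[0,1]
R3: Y=0.02188 on G[3,1]
R4: Y=0.03215 on G[2,3]
R5: Y=0.2494 on G[2,3]
R6: Y=0.007634 on G[1,2]
L1: row V2−V3=0, i_L1 at 2,3
R7: Y=0.0007519 on G[2,3]
R8: Y=0.8197 on G[1,0]
V1: row V3−V0=27.7, i_V1 at 3,0
solve → V1=0.9622, V2=27.70, V3=27.70
aux → i_L1=-0.2041, i_V1=-1.859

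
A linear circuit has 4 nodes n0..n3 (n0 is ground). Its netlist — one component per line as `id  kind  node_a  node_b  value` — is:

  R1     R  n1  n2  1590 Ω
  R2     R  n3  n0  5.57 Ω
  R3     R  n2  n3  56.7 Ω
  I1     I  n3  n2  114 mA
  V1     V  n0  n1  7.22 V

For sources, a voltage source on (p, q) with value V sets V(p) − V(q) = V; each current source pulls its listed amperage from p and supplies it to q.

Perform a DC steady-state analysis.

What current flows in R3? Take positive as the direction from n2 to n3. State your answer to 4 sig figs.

0.1057 A

MNA unknowns: 3 node voltages V₁..V_3 plus 1 source current (V1)
R1: Y=0.0006289 on G[1,2]
R2: Y=0.1795 on G[3,0]
R3: Y=0.01764 on G[2,3]
I1: z[3]−=0.114, z[2]+=0.114
V1: row V0−V1=7.22, i_V1 at 0,1
solve → V1=-7.220, V2=5.948, V3=-0.04613
aux → i_V1=-0.008282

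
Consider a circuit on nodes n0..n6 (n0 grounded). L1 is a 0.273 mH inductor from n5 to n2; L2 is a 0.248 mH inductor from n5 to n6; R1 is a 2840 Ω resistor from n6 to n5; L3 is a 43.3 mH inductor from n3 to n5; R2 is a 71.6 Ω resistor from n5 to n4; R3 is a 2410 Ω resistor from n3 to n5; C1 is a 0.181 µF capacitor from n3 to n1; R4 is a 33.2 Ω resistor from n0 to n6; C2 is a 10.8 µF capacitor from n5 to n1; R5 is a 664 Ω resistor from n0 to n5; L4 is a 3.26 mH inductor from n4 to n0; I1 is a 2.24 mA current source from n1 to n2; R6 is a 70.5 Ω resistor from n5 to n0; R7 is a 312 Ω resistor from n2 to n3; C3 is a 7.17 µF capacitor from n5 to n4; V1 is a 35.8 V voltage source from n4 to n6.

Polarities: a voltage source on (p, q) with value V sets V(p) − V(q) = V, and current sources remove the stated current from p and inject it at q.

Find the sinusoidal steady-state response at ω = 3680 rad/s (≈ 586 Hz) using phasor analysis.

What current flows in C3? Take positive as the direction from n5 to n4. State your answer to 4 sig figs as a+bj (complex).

Element admittances at ω=3680 rad/s:
  Y(L1) = 0.000-0.9954j S between n5,n2
  Y(L2) = 0.000-1.096j S between n5,n6
  Y(R1) = 0.0003521+0.000j S between n6,n5
  Y(L3) = 0.000-0.006276j S between n3,n5
  Y(R2) = 0.01397+0.000j S between n5,n4
  Y(R3) = 0.0004149+0.000j S between n3,n5
  Y(C1) = 0.000+0.0006661j S between n3,n1
  Y(R4) = 0.03012+0.000j S between n0,n6
  Y(C2) = 0.000+0.03974j S between n5,n1
  Y(R5) = 0.001506+0.000j S between n0,n5
  Y(L4) = 0.000-0.08336j S between n4,n0
  I1: injects 0.00224 A into n2 (from n1)
  Y(R6) = 0.01418+0.000j S between n5,n0
  Y(R7) = 0.003205+0.000j S between n2,n3
  Y(C3) = 0.000+0.02639j S between n5,n4
  V1: constraint V(n4)−V(n6) = 35.8
Assemble and solve the 7×7 MNA system:
  V(n1)=-27.95+16.07j  V(n2)=-27.95+16.02j  V(n3)=-27.96+16.01j  V(n4)=8.483+15.13j  V(n5)=-27.95+16.02j  V(n6)=-27.32+15.13j
  i(V1)=-1.794-0.2419j

-0.02338-0.9614j A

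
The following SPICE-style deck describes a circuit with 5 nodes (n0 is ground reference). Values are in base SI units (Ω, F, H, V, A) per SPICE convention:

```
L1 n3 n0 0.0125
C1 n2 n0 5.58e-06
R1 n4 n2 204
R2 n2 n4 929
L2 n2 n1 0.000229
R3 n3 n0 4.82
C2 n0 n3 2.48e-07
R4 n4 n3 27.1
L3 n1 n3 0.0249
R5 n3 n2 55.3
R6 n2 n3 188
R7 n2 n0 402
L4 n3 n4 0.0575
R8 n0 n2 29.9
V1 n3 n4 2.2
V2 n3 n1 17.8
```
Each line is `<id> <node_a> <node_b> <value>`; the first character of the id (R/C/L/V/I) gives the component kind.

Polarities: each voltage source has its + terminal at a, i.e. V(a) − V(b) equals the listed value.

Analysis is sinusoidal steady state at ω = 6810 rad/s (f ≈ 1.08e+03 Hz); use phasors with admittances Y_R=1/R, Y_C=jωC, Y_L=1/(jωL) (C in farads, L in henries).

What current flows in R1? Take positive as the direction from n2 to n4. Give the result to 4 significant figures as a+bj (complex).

MNA unknowns: 4 node voltages V₁..V_4 plus 2 source currents (V1, V2)
L1: Y=0.000-0.01175j on G[3,0]
C1: Y=0.000+0.03800j on G[2,0]
R1: Y=0.004902+0.000j on G[4,2]
R2: Y=0.001076+0.000j on G[2,4]
L2: Y=0.000-0.6412j on G[2,1]
R3: Y=0.2075+0.000j on G[3,0]
C2: Y=0.000+0.001689j on G[0,3]
R4: Y=0.03690+0.000j on G[4,3]
L3: Y=0.000-0.005897j on G[1,3]
R5: Y=0.01808+0.000j on G[3,2]
R6: Y=0.005319+0.000j on G[2,3]
R7: Y=0.002488+0.000j on G[2,0]
L4: Y=0.000-0.002554j on G[3,4]
R8: Y=0.03344+0.000j on G[0,2]
V1: row V3−V4=2.2, i_V1 at 3,4
V2: row V3−V1=17.8, i_V2 at 3,1
solve → V1=-14.53+2.212j, V2=-15.11+4.124j, V3=3.265+2.212j, V4=1.065+2.212j
aux → i_V1=0.01553-0.005816j, i_V2=-1.226-0.2649j

-0.07930+0.009376j A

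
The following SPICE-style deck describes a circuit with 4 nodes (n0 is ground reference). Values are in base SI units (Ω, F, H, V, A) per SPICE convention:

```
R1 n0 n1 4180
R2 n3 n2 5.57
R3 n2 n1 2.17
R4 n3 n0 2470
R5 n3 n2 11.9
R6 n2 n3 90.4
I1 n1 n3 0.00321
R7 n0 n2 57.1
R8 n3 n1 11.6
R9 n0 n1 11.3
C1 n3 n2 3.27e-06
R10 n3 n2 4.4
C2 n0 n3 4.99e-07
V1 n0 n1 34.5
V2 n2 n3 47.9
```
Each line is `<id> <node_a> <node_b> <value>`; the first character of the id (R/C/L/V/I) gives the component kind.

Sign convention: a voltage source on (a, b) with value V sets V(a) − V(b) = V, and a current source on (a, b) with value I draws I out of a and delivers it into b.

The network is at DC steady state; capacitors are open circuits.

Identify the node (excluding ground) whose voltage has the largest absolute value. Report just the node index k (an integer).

Apply KCL at each of the 3 non-ground nodes and solve the resulting linear system.
Node n1: branches {R1, R3, I1, R8, R9, V1} → V_1 = -34.50
Node n2: branches {R2, R3, R5, R6, R7, C1, R10, V2} → V_2 = -26.06
Node n3: branches {R2, R4, R5, R6, I1, R8, C1, R10, C2, V2} → V_3 = -73.96
Source currents: i(V1)=-3.548, i(V2)=-27.48

3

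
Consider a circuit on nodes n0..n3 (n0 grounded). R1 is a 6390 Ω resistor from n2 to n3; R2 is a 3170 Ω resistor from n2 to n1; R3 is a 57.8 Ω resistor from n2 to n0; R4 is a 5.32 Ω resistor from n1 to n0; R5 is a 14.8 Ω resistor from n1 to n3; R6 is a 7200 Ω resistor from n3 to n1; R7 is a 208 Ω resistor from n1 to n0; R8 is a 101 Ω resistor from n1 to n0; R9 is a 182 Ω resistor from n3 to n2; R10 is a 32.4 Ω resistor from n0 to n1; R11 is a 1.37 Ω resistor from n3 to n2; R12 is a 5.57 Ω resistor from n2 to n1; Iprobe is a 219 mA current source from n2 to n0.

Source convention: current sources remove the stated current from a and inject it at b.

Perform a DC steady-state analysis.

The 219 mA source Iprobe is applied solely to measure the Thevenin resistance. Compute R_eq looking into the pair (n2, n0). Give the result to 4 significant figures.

Apply KCL at each of the 3 non-ground nodes and solve the resulting linear system.
Node n1: branches {R2, R4, R5, R6, R7, R8, R10, R12} → V_1 = -0.8185
Node n2: branches {R1, R2, R3, R9, R11, R12, Iprobe} → V_2 = -1.609
Node n3: branches {R1, R5, R6, R9, R11} → V_3 = -1.542

R_eq = 7.347 Ω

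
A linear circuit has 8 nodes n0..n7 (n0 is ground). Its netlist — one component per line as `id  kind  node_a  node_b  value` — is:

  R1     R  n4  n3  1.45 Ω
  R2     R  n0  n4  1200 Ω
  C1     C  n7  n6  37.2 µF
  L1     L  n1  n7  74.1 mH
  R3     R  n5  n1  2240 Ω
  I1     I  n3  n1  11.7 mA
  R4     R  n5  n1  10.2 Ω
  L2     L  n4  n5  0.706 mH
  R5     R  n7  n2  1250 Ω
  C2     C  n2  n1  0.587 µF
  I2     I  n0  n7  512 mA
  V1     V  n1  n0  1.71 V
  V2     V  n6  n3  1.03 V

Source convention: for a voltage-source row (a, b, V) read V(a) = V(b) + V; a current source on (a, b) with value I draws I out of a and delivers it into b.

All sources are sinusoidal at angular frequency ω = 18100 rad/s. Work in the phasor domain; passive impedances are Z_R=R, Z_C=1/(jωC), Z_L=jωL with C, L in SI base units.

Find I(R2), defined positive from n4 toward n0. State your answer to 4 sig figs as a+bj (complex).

0.005586+0.005131j A

Element admittances at ω=18100 rad/s:
  Y(R1) = 0.6897+0.000j S between n4,n3
  Y(R2) = 0.0008333+0.000j S between n0,n4
  Y(C1) = 0.000+0.6733j S between n7,n6
  Y(L1) = 0.000-0.0007456j S between n1,n7
  Y(R3) = 0.0004464+0.000j S between n5,n1
  I1: injects 0.0117 A into n1 (from n3)
  Y(R4) = 0.09804+0.000j S between n5,n1
  Y(L2) = 0.000-0.07826j S between n4,n5
  Y(R5) = 0.0008000+0.000j S between n7,n2
  Y(C2) = 0.000+0.01062j S between n2,n1
  I2: injects 0.512 A into n7 (from n0)
  V1: constraint V(n1)−V(n0) = 1.71
  V2: constraint V(n6)−V(n3) = 1.03
Assemble and solve the 9×9 MNA system:
  V(n1)=1.710+0.000j  V(n2)=2.153-0.4738j  V(n3)=7.415+6.157j  V(n4)=6.703+6.157j  V(n5)=6.641-0.04890j  V(n6)=8.445+6.157j  V(n7)=8.445+5.410j
  i(V1)=0.5064-0.005131j  i(V2)=0.5029+0.0003145j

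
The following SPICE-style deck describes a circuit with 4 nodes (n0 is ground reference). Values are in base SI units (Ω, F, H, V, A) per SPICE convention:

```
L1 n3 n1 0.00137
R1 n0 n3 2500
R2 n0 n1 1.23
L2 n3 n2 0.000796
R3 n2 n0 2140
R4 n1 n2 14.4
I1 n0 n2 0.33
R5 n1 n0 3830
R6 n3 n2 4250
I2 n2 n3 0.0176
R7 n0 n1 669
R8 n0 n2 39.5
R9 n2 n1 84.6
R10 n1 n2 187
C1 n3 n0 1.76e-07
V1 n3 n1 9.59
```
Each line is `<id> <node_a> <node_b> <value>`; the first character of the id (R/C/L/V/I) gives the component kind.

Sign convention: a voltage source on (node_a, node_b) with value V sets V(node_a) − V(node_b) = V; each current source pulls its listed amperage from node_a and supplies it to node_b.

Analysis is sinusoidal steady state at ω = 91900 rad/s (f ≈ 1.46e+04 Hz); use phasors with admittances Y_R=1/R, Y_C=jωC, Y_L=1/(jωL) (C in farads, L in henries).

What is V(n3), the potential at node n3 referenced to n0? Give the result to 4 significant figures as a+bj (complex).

Element admittances at ω=91900 rad/s:
  Y(L1) = 0.000-0.007943j S between n3,n1
  Y(R1) = 0.0004000+0.000j S between n0,n3
  Y(R2) = 0.8130+0.000j S between n0,n1
  Y(L2) = 0.000-0.01367j S between n3,n2
  Y(R3) = 0.0004673+0.000j S between n2,n0
  Y(R4) = 0.06944+0.000j S between n1,n2
  I1: injects 0.33 A into n2 (from n0)
  Y(R5) = 0.0002611+0.000j S between n1,n0
  Y(R6) = 0.0002353+0.000j S between n3,n2
  I2: injects 0.0176 A into n3 (from n2)
  Y(R7) = 0.001495+0.000j S between n0,n1
  Y(R8) = 0.02532+0.000j S between n0,n2
  Y(R9) = 0.01182+0.000j S between n2,n1
  Y(R10) = 0.005348+0.000j S between n1,n2
  Y(C1) = 0.000+0.01617j S between n3,n0
  V1: constraint V(n3)−V(n1) = 9.59
Assemble and solve the 4×4 MNA system:
  V(n1)=0.2982-0.1662j  V(n2)=3.119-0.9497j  V(n3)=9.888-0.1662j
  i(V1)=-0.001347+0.008656j

9.888-0.1662j V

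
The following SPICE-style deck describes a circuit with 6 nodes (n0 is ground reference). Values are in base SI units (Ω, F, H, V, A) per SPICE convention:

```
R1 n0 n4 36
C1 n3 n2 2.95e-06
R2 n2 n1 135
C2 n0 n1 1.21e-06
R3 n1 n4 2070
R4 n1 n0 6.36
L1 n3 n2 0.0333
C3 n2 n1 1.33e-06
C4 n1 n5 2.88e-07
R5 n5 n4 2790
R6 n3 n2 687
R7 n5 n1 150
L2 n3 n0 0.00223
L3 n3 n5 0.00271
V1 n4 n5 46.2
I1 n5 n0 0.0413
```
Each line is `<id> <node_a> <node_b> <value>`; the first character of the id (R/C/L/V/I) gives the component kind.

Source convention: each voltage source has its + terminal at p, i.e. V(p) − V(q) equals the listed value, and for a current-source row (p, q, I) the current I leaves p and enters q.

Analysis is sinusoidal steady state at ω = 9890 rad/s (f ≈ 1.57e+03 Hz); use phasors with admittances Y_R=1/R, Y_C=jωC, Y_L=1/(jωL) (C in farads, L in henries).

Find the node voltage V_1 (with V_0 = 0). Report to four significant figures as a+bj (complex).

-1.207-1.975j V

MNA unknowns: 5 node voltages V₁..V_5 plus 1 source current (V1)
R1: Y=0.02778+0.000j on G[0,4]
C1: Y=0.000+0.02918j on G[3,2]
R2: Y=0.007407+0.000j on G[2,1]
C2: Y=0.000+0.01197j on G[0,1]
R3: Y=0.0004831+0.000j on G[1,4]
R4: Y=0.1572+0.000j on G[1,0]
L1: Y=0.000-0.003036j on G[3,2]
C3: Y=0.000+0.01315j on G[2,1]
C4: Y=0.000+0.002848j on G[1,5]
R5: Y=0.0003584+0.000j on G[5,4]
R6: Y=0.001456+0.000j on G[3,2]
R7: Y=0.006667+0.000j on G[5,1]
L2: Y=0.000-0.04534j on G[3,0]
L3: Y=0.000-0.03731j on G[3,5]
V1: row V4−V5=46.2, i_V1 at 4,5
I1: z[5]−=0.0413, z[0]+=0.0413
solve → V1=-1.207-1.975j, V2=-10.19-6.379j, V3=-15.95-6.372j, V4=14.90-14.35j, V5=-31.30-14.35j
aux → i_V1=-0.4382+0.4045j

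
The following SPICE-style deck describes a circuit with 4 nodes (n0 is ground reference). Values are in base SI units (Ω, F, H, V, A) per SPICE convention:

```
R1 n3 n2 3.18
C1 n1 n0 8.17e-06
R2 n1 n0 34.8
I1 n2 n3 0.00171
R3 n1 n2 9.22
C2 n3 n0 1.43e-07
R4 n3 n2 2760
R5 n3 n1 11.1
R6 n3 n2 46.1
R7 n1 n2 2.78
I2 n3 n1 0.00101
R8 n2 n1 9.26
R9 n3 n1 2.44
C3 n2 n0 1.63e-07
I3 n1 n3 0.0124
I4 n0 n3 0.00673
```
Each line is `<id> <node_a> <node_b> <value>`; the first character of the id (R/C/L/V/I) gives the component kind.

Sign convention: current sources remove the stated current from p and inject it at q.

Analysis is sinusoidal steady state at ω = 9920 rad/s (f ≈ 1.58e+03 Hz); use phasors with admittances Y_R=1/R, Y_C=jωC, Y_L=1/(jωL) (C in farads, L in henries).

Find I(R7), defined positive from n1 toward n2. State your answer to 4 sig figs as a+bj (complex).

MNA unknowns: 3 node voltages V₁..V_3
R1: Y=0.3145+0.000j on G[3,2]
C1: Y=0.000+0.08105j on G[1,0]
R2: Y=0.02874+0.000j on G[1,0]
I1: z[2]−=0.00171, z[3]+=0.00171
R3: Y=0.1085+0.000j on G[1,2]
C2: Y=0.000+0.001419j on G[3,0]
R4: Y=0.0003623+0.000j on G[3,2]
R5: Y=0.09009+0.000j on G[3,1]
R6: Y=0.02169+0.000j on G[3,2]
R7: Y=0.3597+0.000j on G[1,2]
I2: z[3]−=0.00101, z[1]+=0.00101
R8: Y=0.1080+0.000j on G[2,1]
R9: Y=0.4098+0.000j on G[3,1]
C3: Y=0.000+0.001617j on G[2,0]
I3: z[1]−=0.0124, z[3]+=0.0124
I4: z[0]−=0.00673, z[3]+=0.00673
solve → V1=0.02395-0.07185j, V2=0.03181-0.07195j, V3=0.05070-0.07198j

-0.002828+3.720e-05j A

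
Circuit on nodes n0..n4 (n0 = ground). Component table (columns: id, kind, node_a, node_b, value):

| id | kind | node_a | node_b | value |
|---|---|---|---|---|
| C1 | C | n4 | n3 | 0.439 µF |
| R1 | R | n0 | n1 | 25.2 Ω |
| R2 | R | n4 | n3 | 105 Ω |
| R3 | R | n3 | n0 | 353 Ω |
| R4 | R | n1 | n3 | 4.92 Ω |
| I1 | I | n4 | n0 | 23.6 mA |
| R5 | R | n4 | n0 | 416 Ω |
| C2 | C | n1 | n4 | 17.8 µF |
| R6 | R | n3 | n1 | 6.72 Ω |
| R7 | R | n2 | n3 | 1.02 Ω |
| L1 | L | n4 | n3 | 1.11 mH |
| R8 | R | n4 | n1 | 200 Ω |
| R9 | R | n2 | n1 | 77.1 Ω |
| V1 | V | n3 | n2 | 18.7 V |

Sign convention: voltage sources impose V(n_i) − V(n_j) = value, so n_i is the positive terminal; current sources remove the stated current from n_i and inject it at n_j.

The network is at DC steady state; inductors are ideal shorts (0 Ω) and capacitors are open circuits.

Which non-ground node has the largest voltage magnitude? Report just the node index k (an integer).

MNA unknowns: 4 node voltages V₁..V_4 plus 2 source currents (L1, V1)
C1: Y=0.000 on G[4,3]
R1: Y=0.03968 on G[0,1]
R2: Y=0.009524 on G[4,3]
R3: Y=0.002833 on G[3,0]
R4: Y=0.2033 on G[1,3]
I1: z[4]−=0.0236, z[0]+=0.0236
R5: Y=0.002404 on G[4,0]
C2: Y=0.000 on G[1,4]
R6: Y=0.1488 on G[3,1]
R7: Y=0.9804 on G[2,3]
L1: row V4−V3=0, i_L1 at 4,3
R8: Y=0.005000 on G[4,1]
R9: Y=0.01297 on G[2,1]
V1: row V3−V2=18.7, i_V1 at 3,2
solve → V1=-0.5944, V2=-18.70, V3=-0.002648, V4=-0.002648
aux → i_L1=-0.02655, i_V1=-18.57

2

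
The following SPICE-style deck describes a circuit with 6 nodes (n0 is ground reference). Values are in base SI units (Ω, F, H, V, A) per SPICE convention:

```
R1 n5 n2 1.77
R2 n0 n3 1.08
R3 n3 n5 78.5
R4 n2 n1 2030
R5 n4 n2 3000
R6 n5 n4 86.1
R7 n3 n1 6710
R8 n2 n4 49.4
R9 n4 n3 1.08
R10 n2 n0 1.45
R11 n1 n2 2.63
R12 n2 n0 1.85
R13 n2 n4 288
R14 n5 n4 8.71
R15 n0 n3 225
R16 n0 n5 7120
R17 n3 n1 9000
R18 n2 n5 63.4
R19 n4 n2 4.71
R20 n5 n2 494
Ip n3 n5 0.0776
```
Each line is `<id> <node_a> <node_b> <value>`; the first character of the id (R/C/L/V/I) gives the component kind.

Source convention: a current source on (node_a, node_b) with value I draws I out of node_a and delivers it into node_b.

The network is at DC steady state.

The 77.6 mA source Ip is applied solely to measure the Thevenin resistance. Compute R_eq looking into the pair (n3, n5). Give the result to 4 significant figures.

Element admittances at DC:
  Y(R1) = 0.5650 S between n5,n2
  Y(R2) = 0.9259 S between n0,n3
  Y(R3) = 0.01274 S between n3,n5
  Y(R4) = 0.0004926 S between n2,n1
  Y(R5) = 0.0003333 S between n4,n2
  Y(R6) = 0.01161 S between n5,n4
  Y(R7) = 0.0001490 S between n3,n1
  Y(R8) = 0.02024 S between n2,n4
  Y(R9) = 0.9259 S between n4,n3
  Y(R10) = 0.6897 S between n2,n0
  Y(R11) = 0.3802 S between n1,n2
  Y(R12) = 0.5405 S between n2,n0
  Y(R13) = 0.003472 S between n2,n4
  Y(R14) = 0.1148 S between n5,n4
  Y(R15) = 0.004444 S between n0,n3
  Y(R16) = 0.0001404 S between n0,n5
  Y(R17) = 0.0001111 S between n3,n1
  Y(R18) = 0.01577 S between n2,n5
  Y(R19) = 0.2123 S between n4,n2
  Y(R20) = 0.002024 S between n5,n2
  Ip: injects 0.0776 A into n5 (from n3)
Assemble and solve the 5×5 MNA system:
  V(n1)=0.03613  V(n2)=0.03619  V(n3)=-0.04787  V(n4)=-0.01469  V(n5)=0.1333

R_eq = 2.334 Ω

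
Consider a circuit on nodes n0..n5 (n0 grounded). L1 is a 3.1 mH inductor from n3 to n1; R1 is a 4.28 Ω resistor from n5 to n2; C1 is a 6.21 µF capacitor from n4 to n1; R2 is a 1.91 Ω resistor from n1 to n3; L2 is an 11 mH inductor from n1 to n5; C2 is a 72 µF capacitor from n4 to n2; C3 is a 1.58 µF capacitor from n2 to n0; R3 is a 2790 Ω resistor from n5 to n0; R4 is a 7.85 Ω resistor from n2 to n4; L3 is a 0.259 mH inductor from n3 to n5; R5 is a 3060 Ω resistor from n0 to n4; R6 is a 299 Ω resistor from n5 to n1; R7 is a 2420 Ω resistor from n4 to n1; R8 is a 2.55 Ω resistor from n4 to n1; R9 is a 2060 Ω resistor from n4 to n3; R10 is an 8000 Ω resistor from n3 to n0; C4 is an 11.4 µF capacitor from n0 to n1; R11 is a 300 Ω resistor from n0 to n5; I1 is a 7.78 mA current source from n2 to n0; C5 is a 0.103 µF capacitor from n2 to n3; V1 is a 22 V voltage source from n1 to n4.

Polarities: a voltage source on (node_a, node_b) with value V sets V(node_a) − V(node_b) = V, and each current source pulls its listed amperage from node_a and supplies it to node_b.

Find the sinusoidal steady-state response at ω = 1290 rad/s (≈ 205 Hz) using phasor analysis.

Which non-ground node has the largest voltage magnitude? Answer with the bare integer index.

Element admittances at ω=1290 rad/s:
  Y(L1) = 0.000-0.2501j S between n3,n1
  Y(R1) = 0.2336+0.000j S between n5,n2
  Y(C1) = 0.000+0.008011j S between n4,n1
  Y(R2) = 0.5236+0.000j S between n1,n3
  Y(L2) = 0.000-0.07047j S between n1,n5
  Y(C2) = 0.000+0.09288j S between n4,n2
  Y(C3) = 0.000+0.002038j S between n2,n0
  Y(R3) = 0.0003584+0.000j S between n5,n0
  Y(R4) = 0.1274+0.000j S between n2,n4
  Y(L3) = 0.000-2.993j S between n3,n5
  Y(R5) = 0.0003268+0.000j S between n0,n4
  Y(R6) = 0.003344+0.000j S between n5,n1
  Y(R7) = 0.0004132+0.000j S between n4,n1
  Y(R8) = 0.3922+0.000j S between n4,n1
  Y(R9) = 0.0004854+0.000j S between n4,n3
  Y(R10) = 0.0001250+0.000j S between n3,n0
  Y(C4) = 0.000+0.01471j S between n0,n1
  Y(R11) = 0.003333+0.000j S between n0,n5
  I1: injects 0.00778 A into n0 (from n2)
  Y(C5) = 0.000+0.0001329j S between n2,n3
  V1: constraint V(n1)−V(n4) = 22
Assemble and solve the 6×6 MNA system:
  V(n1)=1.752+0.5706j  V(n2)=-8.622-4.171j  V(n3)=-0.5230-1.635j  V(n4)=-20.25+0.5706j  V(n5)=-0.3272-2.214j
  i(V1)=-10.57-0.6508j

4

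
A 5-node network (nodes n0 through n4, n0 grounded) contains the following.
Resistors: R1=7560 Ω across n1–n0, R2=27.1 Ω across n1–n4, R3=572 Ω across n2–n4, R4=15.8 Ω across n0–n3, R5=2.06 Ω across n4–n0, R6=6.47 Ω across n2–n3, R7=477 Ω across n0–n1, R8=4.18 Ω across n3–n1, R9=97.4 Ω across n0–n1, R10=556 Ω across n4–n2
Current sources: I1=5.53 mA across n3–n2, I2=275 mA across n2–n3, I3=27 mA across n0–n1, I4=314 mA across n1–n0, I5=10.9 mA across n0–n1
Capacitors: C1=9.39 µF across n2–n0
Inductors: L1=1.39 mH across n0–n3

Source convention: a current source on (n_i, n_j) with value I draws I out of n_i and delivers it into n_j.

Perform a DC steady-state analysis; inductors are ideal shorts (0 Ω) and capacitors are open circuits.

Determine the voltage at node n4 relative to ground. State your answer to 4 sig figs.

-0.07934 V

Element admittances at DC:
  Y(R1) = 0.0001323 S between n1,n0
  Y(R2) = 0.03690 S between n1,n4
  Y(R3) = 0.001748 S between n2,n4
  I1: injects 0.00553 A into n2 (from n3)
  I2: injects 0.275 A into n3 (from n2)
  Y(R4) = 0.06329 S between n0,n3
  I3: injects 0.027 A into n1 (from n0)
  I4: injects 0.314 A into n0 (from n1)
  Y(C1) = 0.000 S between n2,n0
  Y(R5) = 0.4854 S between n4,n0
  L1: short n0↔n3 (DC inductor)
  Y(R6) = 0.1546 S between n2,n3
  Y(R7) = 0.002096 S between n0,n1
  Y(R8) = 0.2392 S between n3,n1
  Y(R9) = 0.01027 S between n0,n1
  Y(R10) = 0.001799 S between n4,n2
  I5: injects 0.0109 A into n1 (from n0)
Assemble and solve the 5×5 MNA system:
  V(n1)=-0.9667  V(n2)=-1.706  V(n3)=0.000  V(n4)=-0.07934
  i(L1)=0.2255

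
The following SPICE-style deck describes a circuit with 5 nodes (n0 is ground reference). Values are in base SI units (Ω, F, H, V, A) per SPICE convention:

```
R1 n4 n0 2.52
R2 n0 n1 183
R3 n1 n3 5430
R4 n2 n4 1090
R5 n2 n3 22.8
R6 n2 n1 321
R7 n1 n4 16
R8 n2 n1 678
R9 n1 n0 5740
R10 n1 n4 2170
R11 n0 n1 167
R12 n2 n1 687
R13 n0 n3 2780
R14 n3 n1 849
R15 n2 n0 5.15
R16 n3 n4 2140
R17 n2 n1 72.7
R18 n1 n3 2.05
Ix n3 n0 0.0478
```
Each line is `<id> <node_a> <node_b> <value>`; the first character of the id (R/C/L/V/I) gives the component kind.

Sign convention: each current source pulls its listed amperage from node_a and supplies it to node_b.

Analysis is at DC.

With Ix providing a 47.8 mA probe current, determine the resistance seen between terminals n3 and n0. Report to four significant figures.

MNA unknowns: 4 node voltages V₁..V_4
R1: Y=0.3968 on G[4,0]
R2: Y=0.005464 on G[0,1]
R3: Y=0.0001842 on G[1,3]
R4: Y=0.0009174 on G[2,4]
R5: Y=0.04386 on G[2,3]
R6: Y=0.003115 on G[2,1]
R7: Y=0.06250 on G[1,4]
R8: Y=0.001475 on G[2,1]
R9: Y=0.0001742 on G[1,0]
R10: Y=0.0004608 on G[1,4]
R11: Y=0.005988 on G[0,1]
R12: Y=0.001456 on G[2,1]
R13: Y=0.0003597 on G[0,3]
R14: Y=0.001178 on G[3,1]
R15: Y=0.1942 on G[2,0]
R16: Y=0.0004673 on G[3,4]
R17: Y=0.01376 on G[2,1]
R18: Y=0.4878 on G[1,3]
Ix: z[3]−=0.0478, z[0]+=0.0478
solve → V1=-0.3978, V2=-0.1091, V3=-0.4630, V4=-0.05499

R_eq = 9.686 Ω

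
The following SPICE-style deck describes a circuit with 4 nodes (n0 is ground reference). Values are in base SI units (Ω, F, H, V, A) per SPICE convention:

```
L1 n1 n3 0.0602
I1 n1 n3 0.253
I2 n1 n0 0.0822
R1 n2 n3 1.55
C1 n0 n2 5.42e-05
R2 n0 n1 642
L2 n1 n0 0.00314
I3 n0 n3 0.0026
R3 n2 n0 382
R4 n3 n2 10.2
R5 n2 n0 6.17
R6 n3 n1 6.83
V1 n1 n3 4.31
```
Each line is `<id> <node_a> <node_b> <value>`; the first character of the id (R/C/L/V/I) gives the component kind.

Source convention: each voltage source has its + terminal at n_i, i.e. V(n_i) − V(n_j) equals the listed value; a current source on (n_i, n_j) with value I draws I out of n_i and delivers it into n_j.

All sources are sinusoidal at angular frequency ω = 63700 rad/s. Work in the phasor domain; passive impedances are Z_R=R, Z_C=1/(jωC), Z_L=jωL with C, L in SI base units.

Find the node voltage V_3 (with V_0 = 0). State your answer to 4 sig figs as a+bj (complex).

-0.1114+0.05339j V

MNA unknowns: 3 node voltages V₁..V_3 plus 1 source current (V1)
L1: Y=0.000-0.0002608j on G[1,3]
I1: z[1]−=0.253, z[3]+=0.253
I2: z[1]−=0.0822, z[0]+=0.0822
R1: Y=0.6452+0.000j on G[2,3]
C1: Y=0.000+3.453j on G[0,2]
R2: Y=0.001558+0.000j on G[0,1]
L2: Y=0.000-0.005000j on G[1,0]
I3: z[0]−=0.0026, z[3]+=0.0026
R3: Y=0.002618+0.000j on G[2,0]
R4: Y=0.09804+0.000j on G[3,2]
R5: Y=0.1621+0.000j on G[2,0]
R6: Y=0.1464+0.000j on G[3,1]
V1: row V1−V3=4.31, i_V1 at 1,3
solve → V1=4.199+0.05339j, V2=0.004851+0.02526j, V3=-0.1114+0.05339j
aux → i_V1=-0.9730+0.02203j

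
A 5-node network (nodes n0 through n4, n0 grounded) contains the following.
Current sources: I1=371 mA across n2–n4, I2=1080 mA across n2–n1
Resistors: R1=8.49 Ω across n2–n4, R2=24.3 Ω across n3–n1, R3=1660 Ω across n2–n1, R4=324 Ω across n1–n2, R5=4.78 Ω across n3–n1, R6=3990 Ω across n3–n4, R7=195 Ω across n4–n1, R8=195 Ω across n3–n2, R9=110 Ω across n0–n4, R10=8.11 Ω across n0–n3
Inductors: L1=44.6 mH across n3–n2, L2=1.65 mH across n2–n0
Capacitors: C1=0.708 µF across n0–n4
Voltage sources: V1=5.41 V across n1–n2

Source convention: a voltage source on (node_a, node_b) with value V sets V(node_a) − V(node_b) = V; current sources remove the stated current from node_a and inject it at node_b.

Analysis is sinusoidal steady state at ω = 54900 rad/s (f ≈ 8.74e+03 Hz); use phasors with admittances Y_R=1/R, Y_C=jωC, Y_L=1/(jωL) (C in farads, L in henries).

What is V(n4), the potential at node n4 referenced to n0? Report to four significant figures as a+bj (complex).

-1.463+0.4057j V

Element admittances at ω=54900 rad/s:
  I1: injects 0.371 A into n4 (from n2)
  Y(R1) = 0.1178+0.000j S between n2,n4
  Y(R2) = 0.04115+0.000j S between n3,n1
  Y(R3) = 0.0006024+0.000j S between n2,n1
  Y(R4) = 0.003086+0.000j S between n1,n2
  Y(R5) = 0.2092+0.000j S between n3,n1
  Y(R6) = 0.0002506+0.000j S between n3,n4
  Y(L1) = 0.000-0.0004084j S between n3,n2
  Y(L2) = 0.000-0.01104j S between n2,n0
  I2: injects 1.08 A into n1 (from n2)
  Y(C1) = 0.000+0.03887j S between n0,n4
  Y(R7) = 0.005128+0.000j S between n4,n1
  Y(R8) = 0.005128+0.000j S between n3,n2
  Y(R9) = 0.009091+0.000j S between n0,n4
  Y(R10) = 0.1233+0.000j S between n0,n3
  V1: constraint V(n1)−V(n2) = 5.41
Assemble and solve the 5×5 MNA system:
  V(n1)=0.4632-0.02603j  V(n2)=-4.947-0.02603j  V(n3)=0.2381-0.01169j  V(n4)=-1.463+0.4057j
  i(V1)=0.9938+0.005804j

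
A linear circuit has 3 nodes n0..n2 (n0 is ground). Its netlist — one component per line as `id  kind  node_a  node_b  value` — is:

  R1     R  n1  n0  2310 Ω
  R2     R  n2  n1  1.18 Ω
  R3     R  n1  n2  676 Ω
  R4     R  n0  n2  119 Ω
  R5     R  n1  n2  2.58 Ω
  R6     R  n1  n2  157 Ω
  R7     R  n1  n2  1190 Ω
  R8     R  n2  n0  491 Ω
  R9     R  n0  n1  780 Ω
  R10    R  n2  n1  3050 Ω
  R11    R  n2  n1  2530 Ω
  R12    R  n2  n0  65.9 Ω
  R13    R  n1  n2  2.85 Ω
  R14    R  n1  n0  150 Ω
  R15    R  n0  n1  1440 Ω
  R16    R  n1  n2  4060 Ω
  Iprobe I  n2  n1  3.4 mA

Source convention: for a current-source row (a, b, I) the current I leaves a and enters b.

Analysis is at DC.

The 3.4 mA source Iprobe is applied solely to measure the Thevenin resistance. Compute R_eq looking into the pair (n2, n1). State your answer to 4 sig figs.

MNA unknowns: 2 node voltages V₁..V_2
R1: Y=0.0004329 on G[1,0]
R2: Y=0.8475 on G[2,1]
R3: Y=0.001479 on G[1,2]
R4: Y=0.008403 on G[0,2]
R5: Y=0.3876 on G[1,2]
R6: Y=0.006369 on G[1,2]
R7: Y=0.0008403 on G[1,2]
R8: Y=0.002037 on G[2,0]
R9: Y=0.001282 on G[0,1]
R10: Y=0.0003279 on G[2,1]
R11: Y=0.0003953 on G[2,1]
R12: Y=0.01517 on G[2,0]
R13: Y=0.3509 on G[1,2]
R14: Y=0.006667 on G[1,0]
R15: Y=0.0006944 on G[0,1]
R16: Y=0.0002463 on G[1,2]
Iprobe: z[2]−=0.0034, z[1]+=0.0034
solve → V1=0.001567, V2=-0.0005552

R_eq = 0.6241 Ω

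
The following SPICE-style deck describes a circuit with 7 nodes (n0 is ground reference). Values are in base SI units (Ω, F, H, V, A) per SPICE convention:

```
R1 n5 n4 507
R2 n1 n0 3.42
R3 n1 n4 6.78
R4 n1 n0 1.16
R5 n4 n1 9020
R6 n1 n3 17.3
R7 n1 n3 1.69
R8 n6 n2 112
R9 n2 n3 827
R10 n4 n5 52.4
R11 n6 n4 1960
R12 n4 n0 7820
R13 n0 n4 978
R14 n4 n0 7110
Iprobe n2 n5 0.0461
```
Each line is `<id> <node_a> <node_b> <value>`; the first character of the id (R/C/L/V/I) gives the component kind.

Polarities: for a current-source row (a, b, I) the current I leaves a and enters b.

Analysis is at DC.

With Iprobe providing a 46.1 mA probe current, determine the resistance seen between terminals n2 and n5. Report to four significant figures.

MNA unknowns: 6 node voltages V₁..V_6
R1: Y=0.001972 on G[5,4]
R2: Y=0.2924 on G[1,0]
R3: Y=0.1475 on G[1,4]
R4: Y=0.8621 on G[1,0]
R5: Y=0.0001109 on G[4,1]
R6: Y=0.05780 on G[1,3]
R7: Y=0.5917 on G[1,3]
R8: Y=0.008929 on G[6,2]
R9: Y=0.001209 on G[2,3]
R10: Y=0.01908 on G[4,5]
R11: Y=0.0005102 on G[6,4]
R12: Y=0.0001279 on G[4,0]
R13: Y=0.001022 on G[0,4]
R14: Y=0.0001406 on G[4,0]
Iprobe: z[2]−=0.0461, z[5]+=0.0461
solve → V1=-0.0002465, V2=-27.22, V3=-0.05083, V4=0.2204, V5=2.410, V6=-25.74

R_eq = 642.8 Ω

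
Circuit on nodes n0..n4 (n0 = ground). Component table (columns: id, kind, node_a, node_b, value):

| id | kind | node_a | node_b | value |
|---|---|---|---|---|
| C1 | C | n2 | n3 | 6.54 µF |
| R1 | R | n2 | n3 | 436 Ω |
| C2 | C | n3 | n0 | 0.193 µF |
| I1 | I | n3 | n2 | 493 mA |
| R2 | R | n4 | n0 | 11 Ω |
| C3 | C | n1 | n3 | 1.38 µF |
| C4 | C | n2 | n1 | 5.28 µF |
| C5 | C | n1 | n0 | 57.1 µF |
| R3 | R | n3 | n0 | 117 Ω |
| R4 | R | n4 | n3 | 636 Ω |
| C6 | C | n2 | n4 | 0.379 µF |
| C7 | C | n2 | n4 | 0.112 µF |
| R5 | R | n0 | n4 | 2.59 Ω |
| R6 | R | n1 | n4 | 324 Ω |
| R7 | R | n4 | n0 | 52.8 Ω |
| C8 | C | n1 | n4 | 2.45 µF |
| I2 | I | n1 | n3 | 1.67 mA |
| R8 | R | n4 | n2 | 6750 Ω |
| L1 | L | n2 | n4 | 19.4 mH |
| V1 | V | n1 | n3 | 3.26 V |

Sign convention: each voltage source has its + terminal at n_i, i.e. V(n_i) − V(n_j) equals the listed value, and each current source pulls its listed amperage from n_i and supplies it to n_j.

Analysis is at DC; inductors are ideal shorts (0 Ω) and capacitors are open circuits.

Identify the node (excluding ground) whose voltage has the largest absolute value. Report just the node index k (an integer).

MNA unknowns: 4 node voltages V₁..V_4 plus 2 source currents (L1, V1)
C1: Y=0.000 on G[2,3]
R1: Y=0.002294 on G[2,3]
C2: Y=0.000 on G[3,0]
I1: z[3]−=0.493, z[2]+=0.493
R2: Y=0.09091 on G[4,0]
C3: Y=0.000 on G[1,3]
C4: Y=0.000 on G[2,1]
C5: Y=0.000 on G[1,0]
R3: Y=0.008547 on G[3,0]
R4: Y=0.001572 on G[4,3]
C6: Y=0.000 on G[2,4]
C7: Y=0.000 on G[2,4]
R5: Y=0.3861 on G[0,4]
R6: Y=0.003086 on G[1,4]
R7: Y=0.01894 on G[4,0]
C8: Y=0.000 on G[1,4]
I2: z[1]−=0.00167, z[3]+=0.00167
R8: Y=0.0001481 on G[4,2]
L1: row V2−V4=0, i_L1 at 2,4
V1: row V1−V3=3.26, i_V1 at 1,3
solve → V1=-28.95, V2=0.5551, V3=-32.21, V4=0.5551
aux → i_L1=0.4179, i_V1=0.08939

3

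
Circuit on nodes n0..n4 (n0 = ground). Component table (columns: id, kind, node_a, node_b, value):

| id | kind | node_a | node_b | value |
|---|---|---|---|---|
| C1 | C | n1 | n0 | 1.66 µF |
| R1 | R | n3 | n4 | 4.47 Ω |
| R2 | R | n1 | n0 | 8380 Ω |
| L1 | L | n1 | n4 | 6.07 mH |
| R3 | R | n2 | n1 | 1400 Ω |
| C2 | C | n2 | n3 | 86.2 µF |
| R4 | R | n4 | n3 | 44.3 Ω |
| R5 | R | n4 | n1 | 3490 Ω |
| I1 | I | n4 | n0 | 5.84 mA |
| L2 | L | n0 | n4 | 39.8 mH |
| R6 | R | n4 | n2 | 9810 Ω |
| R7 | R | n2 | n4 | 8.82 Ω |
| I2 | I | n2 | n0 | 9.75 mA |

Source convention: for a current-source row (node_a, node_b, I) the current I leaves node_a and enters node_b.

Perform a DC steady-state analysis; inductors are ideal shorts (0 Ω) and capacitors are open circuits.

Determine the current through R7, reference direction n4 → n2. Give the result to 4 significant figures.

Apply KCL at each of the 4 non-ground nodes and solve the resulting linear system.
Node n1: branches {C1, R2, L1, R3, R5} → V_1 = 0.000
Node n2: branches {R3, C2, R6, R7, I2} → V_2 = -0.08538
Node n3: branches {R1, C2, R4} → V_3 = 0.000
Node n4: branches {R1, L1, R4, R5, I1, L2, R6, R7} → V_4 = 0.000
Source currents: i(L1)=-6.099e-05, i(L2)=0.01559

0.009680 A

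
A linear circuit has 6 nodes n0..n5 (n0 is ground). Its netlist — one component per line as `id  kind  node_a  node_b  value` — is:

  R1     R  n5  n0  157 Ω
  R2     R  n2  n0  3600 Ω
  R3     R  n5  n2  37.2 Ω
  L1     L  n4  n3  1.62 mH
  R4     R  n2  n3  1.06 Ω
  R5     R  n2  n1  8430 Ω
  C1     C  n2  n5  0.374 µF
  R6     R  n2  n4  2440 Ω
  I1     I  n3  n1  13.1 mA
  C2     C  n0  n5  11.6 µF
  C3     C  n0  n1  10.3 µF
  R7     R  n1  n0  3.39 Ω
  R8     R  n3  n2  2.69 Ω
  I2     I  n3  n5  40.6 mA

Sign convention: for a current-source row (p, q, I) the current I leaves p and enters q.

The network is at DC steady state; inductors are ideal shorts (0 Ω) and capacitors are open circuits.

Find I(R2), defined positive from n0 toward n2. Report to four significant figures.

0.001045 A

Apply KCL at each of the 5 non-ground nodes and solve the resulting linear system.
Node n1: branches {R5, I1, C3, R7} → V_1 = 0.04288
Node n2: branches {R2, R3, R4, R5, C1, R6, R8} → V_2 = -3.764
Node n3: branches {L1, R4, I1, R8, I2} → V_3 = -3.804
Node n4: branches {L1, R6} → V_4 = -3.804
Node n5: branches {R1, R3, C1, C2, I2} → V_5 = -1.822
Source currents: i(L1)=1.673e-05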